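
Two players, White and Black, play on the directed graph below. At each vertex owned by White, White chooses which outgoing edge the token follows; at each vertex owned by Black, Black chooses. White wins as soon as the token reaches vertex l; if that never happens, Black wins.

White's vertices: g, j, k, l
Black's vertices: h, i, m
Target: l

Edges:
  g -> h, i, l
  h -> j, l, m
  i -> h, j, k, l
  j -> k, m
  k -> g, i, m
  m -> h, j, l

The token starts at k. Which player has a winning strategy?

A0 = {l}
A1: add {g} — g (White) has g→l.
A2: add {k} — k (White) has k→g.
k ∈ A2, so White can force the target.

White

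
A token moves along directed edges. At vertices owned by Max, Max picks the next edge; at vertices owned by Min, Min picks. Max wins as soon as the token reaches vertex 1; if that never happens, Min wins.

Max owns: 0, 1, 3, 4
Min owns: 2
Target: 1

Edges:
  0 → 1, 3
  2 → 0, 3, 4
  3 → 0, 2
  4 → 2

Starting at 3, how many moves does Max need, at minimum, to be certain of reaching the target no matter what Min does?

2

A0 = {1}
A1: add {0} — 0 (Max) has 0→1.
A2: add {3} — 3 (Max) has 3→0.
A3 = A2; e.g. 2 (Min) can still go to 4. Fixed point.
3 enters the attractor at level 2, so Max can force the target in 2 moves from there.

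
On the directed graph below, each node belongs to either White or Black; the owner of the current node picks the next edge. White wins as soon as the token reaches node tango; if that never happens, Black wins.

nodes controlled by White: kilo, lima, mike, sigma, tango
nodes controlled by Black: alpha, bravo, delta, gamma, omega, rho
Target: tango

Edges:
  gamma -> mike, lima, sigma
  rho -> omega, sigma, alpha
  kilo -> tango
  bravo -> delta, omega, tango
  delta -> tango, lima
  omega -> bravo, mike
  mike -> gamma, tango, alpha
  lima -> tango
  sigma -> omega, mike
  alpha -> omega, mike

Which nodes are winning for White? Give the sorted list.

delta, gamma, kilo, lima, mike, sigma, tango

A0 = {tango}
A1: add {kilo, lima, mike} — kilo (White) has kilo→tango; mike (White) has mike→tango; lima (White) has lima→tango.
A2: add {delta, sigma} — delta (Black): all of {tango, lima} already in; sigma (White) has sigma→mike.
A3: add {gamma} — gamma (Black): all of {mike, lima, sigma} already in.
A4 = A3; e.g. rho (Black) can still go to omega. Fixed point.
White's winning region = {delta, gamma, kilo, lima, mike, sigma, tango}.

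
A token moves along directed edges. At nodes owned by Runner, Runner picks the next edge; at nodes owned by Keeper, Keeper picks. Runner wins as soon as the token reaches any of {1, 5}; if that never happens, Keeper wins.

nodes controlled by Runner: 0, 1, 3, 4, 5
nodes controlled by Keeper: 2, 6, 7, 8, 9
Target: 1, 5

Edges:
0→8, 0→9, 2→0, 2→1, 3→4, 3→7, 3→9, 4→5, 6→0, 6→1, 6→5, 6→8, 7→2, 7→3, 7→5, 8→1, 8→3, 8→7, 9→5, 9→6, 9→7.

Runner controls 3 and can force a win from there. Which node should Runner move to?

A0 = {1, 5}
A1: add {4} — 4 (Runner) has 4→5.
A2: add {3} — 3 (Runner) has 3→4.
A3 = A2; e.g. 0 (Runner) has no edge into A2. Fixed point.
From 3, successor 4 is in the attractor (rank 1); the other successors 7, 9 are not.

4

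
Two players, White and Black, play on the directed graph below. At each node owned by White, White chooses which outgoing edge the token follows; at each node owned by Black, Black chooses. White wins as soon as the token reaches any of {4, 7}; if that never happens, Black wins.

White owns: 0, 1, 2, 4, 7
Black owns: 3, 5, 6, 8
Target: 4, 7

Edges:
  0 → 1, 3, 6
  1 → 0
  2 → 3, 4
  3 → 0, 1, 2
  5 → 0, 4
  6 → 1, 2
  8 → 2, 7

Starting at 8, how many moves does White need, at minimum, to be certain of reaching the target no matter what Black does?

A0 = {4, 7}
A1: add {2} — 2 (White) has 2→4.
A2: add {8} — 8 (Black): all of {2, 7} already in.
A3 = A2; e.g. 0 (White) has no edge into A2. Fixed point.
8 enters the attractor at level 2, so White can force the target in 2 moves from there.

2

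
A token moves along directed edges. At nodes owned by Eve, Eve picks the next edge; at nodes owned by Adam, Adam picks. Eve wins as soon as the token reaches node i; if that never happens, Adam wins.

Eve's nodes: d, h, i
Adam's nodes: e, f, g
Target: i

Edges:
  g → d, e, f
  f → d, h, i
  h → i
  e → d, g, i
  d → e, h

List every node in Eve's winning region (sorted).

A0 = {i}
A1: add {h} — h (Eve) has h→i.
A2: add {d} — d (Eve) has d→h.
A3: add {f} — f (Adam): all of {d, h, i} already in.
A4 = A3; e.g. e (Adam) can still go to g. Fixed point.
Eve's winning region = {d, f, h, i}.

d, f, h, i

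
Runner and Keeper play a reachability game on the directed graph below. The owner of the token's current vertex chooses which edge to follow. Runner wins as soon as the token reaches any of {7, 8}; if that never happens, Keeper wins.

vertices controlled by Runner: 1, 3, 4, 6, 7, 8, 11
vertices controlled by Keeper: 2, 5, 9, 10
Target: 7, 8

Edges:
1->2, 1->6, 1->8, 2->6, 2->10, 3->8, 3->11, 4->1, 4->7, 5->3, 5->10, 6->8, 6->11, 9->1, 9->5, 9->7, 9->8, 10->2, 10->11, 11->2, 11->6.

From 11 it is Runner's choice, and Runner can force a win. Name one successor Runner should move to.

6

A0 = {7, 8}
A1: add {1, 3, 4, 6} — 1 (Runner) has 1→8; 3 (Runner) has 3→8; 4 (Runner) has 4→7; 6 (Runner) has 6→8.
A2: add {11} — 11 (Runner) has 11→6.
A3 = A2; e.g. 2 (Keeper) can still go to 10. Fixed point.
From 11, successor 6 is in the attractor (rank 1); the other successor 2 is not.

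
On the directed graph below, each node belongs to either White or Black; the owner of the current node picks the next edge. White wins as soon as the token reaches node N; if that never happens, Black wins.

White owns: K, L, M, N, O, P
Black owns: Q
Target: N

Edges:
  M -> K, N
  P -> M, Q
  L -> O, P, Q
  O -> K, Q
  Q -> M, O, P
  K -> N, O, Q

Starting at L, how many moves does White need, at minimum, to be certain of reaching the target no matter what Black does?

3

A0 = {N}
A1: add {K, M} — K (White) has K→N; M (White) has M→N.
A2: add {O, P} — O (White) has O→K; P (White) has P→M.
A3: add {L, Q} — L (White) has L→O; Q (Black): all of {M, O, P} already in.
A3 = all vertices. Fixed point.
L enters the attractor at level 3, so White can force the target in 3 moves from there.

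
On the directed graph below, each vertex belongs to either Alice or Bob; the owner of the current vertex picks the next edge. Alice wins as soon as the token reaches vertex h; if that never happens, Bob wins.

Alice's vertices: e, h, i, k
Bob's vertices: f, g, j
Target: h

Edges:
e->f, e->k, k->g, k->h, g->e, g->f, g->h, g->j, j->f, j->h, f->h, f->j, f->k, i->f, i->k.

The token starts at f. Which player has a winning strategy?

A0 = {h}
A1: add {k} — k (Alice) has k→h.
A2: add {e, i} — e (Alice) has e→k; i (Alice) has i→k.
A3 = A2; e.g. f (Bob) can still go to j. Fixed point.
f never enters the attractor, so Bob can avoid the target forever.

Bob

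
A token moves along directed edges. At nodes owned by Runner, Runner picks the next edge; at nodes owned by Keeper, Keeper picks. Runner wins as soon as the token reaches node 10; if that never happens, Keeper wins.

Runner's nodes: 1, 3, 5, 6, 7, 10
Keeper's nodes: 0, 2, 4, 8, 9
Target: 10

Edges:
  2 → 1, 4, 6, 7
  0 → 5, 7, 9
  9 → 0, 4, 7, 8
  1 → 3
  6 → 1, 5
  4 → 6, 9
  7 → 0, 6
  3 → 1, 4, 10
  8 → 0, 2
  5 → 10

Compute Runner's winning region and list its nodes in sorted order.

1, 3, 5, 6, 7, 10

A0 = {10}
A1: add {3, 5} — 3 (Runner) has 3→10; 5 (Runner) has 5→10.
A2: add {1, 6} — 1 (Runner) has 1→3; 6 (Runner) has 6→5.
A3: add {7} — 7 (Runner) has 7→6.
A4 = A3; e.g. 0 (Keeper) can still go to 9. Fixed point.
Runner's winning region = {1, 3, 5, 6, 7, 10}.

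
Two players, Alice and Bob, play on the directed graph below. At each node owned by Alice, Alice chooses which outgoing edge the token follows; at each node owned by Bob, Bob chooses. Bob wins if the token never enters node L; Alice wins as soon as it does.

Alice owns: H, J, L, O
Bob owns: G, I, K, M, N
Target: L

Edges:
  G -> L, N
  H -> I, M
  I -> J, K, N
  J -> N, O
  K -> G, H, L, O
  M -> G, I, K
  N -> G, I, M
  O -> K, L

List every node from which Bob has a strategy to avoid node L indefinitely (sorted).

A0 = {L}
A1: add {O} — O (Alice) has O→L.
A2: add {J} — J (Alice) has J→O.
A3 = A2; e.g. G (Bob) can still go to N. Fixed point.
Alice's attractor = {J, L, O}; Bob avoids the target exactly from the complement.

G, H, I, K, M, N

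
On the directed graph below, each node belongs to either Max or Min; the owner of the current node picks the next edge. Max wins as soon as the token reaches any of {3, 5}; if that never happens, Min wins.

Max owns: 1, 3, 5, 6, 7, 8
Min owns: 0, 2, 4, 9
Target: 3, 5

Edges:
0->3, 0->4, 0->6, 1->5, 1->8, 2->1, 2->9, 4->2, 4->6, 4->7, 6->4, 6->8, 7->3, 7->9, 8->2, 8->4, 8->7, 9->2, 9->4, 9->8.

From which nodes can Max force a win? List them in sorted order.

A0 = {3, 5}
A1: add {1, 7} — 1 (Max) has 1→5; 7 (Max) has 7→3.
A2: add {8} — 8 (Max) has 8→7.
A3: add {6} — 6 (Max) has 6→8.
A4 = A3; e.g. 0 (Min) can still go to 4. Fixed point.
Max's winning region = {1, 3, 5, 6, 7, 8}.

1, 3, 5, 6, 7, 8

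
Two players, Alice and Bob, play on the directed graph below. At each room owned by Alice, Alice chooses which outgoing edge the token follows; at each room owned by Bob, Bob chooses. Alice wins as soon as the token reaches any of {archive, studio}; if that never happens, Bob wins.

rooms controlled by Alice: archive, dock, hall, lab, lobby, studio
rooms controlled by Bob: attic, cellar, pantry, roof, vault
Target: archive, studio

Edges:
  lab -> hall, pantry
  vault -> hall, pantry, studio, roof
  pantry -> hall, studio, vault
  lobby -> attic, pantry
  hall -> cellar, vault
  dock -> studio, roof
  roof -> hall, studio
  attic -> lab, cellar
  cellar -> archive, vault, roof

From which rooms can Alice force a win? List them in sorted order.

A0 = {archive, studio}
A1: add {dock} — dock (Alice) has dock→studio.
A2 = A1; e.g. lobby (Alice) has no edge into A1. Fixed point.
Alice's winning region = {archive, dock, studio}.

archive, dock, studio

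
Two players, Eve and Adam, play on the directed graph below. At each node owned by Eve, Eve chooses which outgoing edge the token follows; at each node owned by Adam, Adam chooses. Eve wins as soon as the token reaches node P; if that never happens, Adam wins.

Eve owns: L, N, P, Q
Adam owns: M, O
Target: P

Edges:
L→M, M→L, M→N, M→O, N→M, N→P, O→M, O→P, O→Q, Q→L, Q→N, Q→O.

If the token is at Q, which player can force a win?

Eve

A0 = {P}
A1: add {N} — N (Eve) has N→P.
A2: add {Q} — Q (Eve) has Q→N.
A3 = A2; e.g. L (Eve) has no edge into A2. Fixed point.
Q ∈ A2, so Eve can force the target.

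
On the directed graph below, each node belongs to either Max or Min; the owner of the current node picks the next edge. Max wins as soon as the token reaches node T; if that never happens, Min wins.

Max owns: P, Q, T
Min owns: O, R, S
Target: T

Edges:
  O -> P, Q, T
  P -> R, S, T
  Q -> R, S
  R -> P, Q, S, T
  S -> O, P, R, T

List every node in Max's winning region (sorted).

P, T

A0 = {T}
A1: add {P} — P (Max) has P→T.
A2 = A1; e.g. O (Min) can still go to Q. Fixed point.
Max's winning region = {P, T}.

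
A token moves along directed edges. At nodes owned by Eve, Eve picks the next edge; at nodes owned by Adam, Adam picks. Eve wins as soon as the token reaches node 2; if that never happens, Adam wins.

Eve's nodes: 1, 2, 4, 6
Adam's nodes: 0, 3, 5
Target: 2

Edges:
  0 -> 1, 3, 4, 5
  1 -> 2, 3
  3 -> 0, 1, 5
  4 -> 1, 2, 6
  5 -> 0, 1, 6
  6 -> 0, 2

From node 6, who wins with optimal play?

A0 = {2}
A1: add {1, 4, 6} — 1 (Eve) has 1→2; 4 (Eve) has 4→2; 6 (Eve) has 6→2.
A2 = A1; e.g. 0 (Adam) can still go to 3. Fixed point.
6 ∈ A1, so Eve can force the target.

Eve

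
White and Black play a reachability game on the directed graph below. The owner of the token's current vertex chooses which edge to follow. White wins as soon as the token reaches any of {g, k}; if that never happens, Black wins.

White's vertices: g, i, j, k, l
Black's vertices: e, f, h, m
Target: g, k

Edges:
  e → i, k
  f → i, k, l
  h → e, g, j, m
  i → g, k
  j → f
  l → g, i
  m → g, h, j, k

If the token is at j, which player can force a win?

A0 = {g, k}
A1: add {i, l} — i (White) has i→g; l (White) has l→g.
A2: add {e, f} — e (Black): all of {i, k} already in; f (Black): all of {i, k, l} already in.
A3: add {j} — j (White) has j→f.
A4 = A3; e.g. h (Black) can still go to m. Fixed point.
j ∈ A3, so White can force the target.

White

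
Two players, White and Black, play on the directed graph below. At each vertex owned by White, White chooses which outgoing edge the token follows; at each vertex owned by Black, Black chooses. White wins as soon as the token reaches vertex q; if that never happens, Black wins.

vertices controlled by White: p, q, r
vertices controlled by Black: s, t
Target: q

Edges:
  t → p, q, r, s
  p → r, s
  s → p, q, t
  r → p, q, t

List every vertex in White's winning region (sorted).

p, q, r

A0 = {q}
A1: add {r} — r (White) has r→q.
A2: add {p} — p (White) has p→r.
A3 = A2; e.g. s (Black) can still go to t. Fixed point.
White's winning region = {p, q, r}.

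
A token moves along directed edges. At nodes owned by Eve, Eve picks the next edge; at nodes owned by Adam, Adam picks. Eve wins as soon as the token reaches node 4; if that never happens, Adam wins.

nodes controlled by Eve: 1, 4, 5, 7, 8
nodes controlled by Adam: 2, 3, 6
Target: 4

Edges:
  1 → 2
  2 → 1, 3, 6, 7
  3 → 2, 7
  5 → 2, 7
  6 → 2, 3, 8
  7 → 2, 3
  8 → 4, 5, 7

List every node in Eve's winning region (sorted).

A0 = {4}
A1: add {8} — 8 (Eve) has 8→4.
A2 = A1; e.g. 1 (Eve) has no edge into A1. Fixed point.
Eve's winning region = {4, 8}.

4, 8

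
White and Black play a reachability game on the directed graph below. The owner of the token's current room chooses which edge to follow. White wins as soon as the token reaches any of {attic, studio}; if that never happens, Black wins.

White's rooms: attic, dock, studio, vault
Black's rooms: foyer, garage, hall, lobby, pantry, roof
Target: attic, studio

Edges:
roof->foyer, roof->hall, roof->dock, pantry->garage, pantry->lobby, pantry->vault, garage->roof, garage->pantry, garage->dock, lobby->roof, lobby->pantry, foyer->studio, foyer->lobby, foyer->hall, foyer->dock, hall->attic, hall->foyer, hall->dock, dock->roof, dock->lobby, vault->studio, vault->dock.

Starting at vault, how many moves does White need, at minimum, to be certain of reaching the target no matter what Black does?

1

A0 = {attic, studio}
A1: add {vault} — vault (White) has vault→studio.
A2 = A1; e.g. roof (Black) can still go to foyer. Fixed point.
vault enters the attractor at level 1, so White can force the target in 1 move from there.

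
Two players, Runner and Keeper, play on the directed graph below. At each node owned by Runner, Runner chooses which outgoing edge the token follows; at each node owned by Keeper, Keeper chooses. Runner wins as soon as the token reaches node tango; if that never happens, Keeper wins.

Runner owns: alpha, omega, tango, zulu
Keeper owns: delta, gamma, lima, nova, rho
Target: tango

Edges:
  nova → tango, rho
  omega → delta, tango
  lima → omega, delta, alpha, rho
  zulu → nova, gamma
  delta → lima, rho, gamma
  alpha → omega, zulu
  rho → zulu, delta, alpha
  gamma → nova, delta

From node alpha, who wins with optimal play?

A0 = {tango}
A1: add {omega} — omega (Runner) has omega→tango.
A2: add {alpha} — alpha (Runner) has alpha→omega.
A3 = A2; e.g. nova (Keeper) can still go to rho. Fixed point.
alpha ∈ A2, so Runner can force the target.

Runner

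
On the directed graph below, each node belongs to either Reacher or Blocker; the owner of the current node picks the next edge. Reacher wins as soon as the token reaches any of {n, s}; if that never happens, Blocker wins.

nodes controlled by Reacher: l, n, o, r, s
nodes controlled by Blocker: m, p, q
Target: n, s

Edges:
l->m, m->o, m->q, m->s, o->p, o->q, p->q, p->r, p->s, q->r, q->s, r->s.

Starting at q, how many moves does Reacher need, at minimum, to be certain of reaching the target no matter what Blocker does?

2

A0 = {n, s}
A1: add {r} — r (Reacher) has r→s.
A2: add {q} — q (Blocker): all of {r, s} already in.
q enters the attractor at level 2, so Reacher can force the target in 2 moves from there.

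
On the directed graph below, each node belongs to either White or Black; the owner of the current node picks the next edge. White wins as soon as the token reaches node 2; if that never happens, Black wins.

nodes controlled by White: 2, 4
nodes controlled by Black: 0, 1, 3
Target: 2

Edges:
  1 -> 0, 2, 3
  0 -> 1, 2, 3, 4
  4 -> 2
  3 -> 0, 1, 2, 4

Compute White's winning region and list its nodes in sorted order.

2, 4

A0 = {2}
A1: add {4} — 4 (White) has 4→2.
A2 = A1; e.g. 0 (Black) can still go to 1. Fixed point.
White's winning region = {2, 4}.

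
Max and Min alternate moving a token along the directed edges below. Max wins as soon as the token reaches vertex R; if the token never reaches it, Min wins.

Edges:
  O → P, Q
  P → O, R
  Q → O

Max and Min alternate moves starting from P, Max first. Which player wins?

Track states (vertex, player-to-move).
A0 = {(R,Max), (R,Min)}
A1: add {(P,Max)}.
(P,Max) ∈ A1 ⇒ Max forces the target.

Max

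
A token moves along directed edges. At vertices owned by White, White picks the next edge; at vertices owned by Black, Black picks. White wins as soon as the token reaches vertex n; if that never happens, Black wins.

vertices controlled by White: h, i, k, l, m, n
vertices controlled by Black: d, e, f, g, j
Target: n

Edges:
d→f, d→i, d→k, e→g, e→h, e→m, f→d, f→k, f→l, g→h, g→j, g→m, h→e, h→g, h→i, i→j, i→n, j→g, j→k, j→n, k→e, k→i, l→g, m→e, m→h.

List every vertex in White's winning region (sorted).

h, i, k, m, n

A0 = {n}
A1: add {i} — i (White) has i→n.
A2: add {h, k} — h (White) has h→i; k (White) has k→i.
A3: add {m} — m (White) has m→h.
A4 = A3; e.g. d (Black) can still go to f. Fixed point.
White's winning region = {h, i, k, m, n}.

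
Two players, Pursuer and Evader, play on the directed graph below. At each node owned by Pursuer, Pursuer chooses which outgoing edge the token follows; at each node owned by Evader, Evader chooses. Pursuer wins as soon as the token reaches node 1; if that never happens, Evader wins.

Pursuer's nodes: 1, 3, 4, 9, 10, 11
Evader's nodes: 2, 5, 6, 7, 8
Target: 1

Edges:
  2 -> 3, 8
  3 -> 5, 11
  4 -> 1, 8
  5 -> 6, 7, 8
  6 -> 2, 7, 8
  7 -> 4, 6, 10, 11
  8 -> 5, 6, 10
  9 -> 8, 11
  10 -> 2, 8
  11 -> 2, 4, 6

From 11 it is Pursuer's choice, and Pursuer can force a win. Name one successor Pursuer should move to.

A0 = {1}
A1: add {4} — 4 (Pursuer) has 4→1.
A2: add {11} — 11 (Pursuer) has 11→4.
A3: add {3, 9} — 3 (Pursuer) has 3→11; 9 (Pursuer) has 9→11.
A4 = A3; e.g. 2 (Evader) can still go to 8. Fixed point.
From 11, successor 4 is in the attractor (rank 1); the other successors 2, 6 are not.

4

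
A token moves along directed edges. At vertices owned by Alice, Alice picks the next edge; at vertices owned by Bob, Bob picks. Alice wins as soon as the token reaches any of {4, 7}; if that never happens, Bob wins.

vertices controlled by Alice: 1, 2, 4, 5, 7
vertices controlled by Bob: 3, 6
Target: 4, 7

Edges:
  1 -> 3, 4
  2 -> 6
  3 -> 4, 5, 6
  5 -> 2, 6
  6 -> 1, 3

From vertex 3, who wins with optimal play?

A0 = {4, 7}
A1: add {1} — 1 (Alice) has 1→4.
A2 = A1; e.g. 2 (Alice) has no edge into A1. Fixed point.
3 never enters the attractor, so Bob can avoid the target forever.

Bob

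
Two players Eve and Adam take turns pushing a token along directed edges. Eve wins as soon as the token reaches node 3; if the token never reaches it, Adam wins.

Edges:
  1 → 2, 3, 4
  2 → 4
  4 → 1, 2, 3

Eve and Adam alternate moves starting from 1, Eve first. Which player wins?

Track states (vertex, player-to-move).
A0 = {(3,Eve), (3,Adam)}
A1: add {(1,Eve), (4,Eve)}.
(1,Eve) ∈ A1 ⇒ Eve forces the target.

Eve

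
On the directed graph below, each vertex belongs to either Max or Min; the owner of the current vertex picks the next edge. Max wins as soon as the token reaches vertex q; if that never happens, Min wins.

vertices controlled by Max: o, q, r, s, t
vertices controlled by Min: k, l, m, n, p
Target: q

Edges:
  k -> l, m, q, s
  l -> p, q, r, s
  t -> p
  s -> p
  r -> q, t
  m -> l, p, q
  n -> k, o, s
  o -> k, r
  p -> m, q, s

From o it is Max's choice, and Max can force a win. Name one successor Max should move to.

r

A0 = {q}
A1: add {r} — r (Max) has r→q.
A2: add {o} — o (Max) has o→r.
A3 = A2; e.g. k (Min) can still go to l. Fixed point.
From o, successor r is in the attractor (rank 1); the other successor k is not.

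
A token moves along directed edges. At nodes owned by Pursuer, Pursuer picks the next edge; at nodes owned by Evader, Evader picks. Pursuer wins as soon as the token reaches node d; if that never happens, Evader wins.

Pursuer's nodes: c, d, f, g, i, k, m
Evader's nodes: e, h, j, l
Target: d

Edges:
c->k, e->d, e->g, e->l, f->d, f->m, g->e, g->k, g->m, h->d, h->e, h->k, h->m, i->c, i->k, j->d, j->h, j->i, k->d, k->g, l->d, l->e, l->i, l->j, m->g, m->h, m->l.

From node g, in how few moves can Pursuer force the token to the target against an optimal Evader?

2

A0 = {d}
A1: add {f, k} — f (Pursuer) has f→d; k (Pursuer) has k→d.
A2: add {c, g, i} — c (Pursuer) has c→k; g (Pursuer) has g→k; i (Pursuer) has i→k.
g enters the attractor at level 2, so Pursuer can force the target in 2 moves from there.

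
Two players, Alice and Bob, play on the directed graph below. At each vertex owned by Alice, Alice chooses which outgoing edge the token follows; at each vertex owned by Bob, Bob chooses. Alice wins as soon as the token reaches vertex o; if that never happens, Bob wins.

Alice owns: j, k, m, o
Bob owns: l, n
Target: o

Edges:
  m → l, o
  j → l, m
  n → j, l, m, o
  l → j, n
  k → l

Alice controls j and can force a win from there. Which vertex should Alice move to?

A0 = {o}
A1: add {m} — m (Alice) has m→o.
A2: add {j} — j (Alice) has j→m.
A3 = A2; e.g. k (Alice) has no edge into A2. Fixed point.
From j, successor m is in the attractor (rank 1); the other successor l is not.

m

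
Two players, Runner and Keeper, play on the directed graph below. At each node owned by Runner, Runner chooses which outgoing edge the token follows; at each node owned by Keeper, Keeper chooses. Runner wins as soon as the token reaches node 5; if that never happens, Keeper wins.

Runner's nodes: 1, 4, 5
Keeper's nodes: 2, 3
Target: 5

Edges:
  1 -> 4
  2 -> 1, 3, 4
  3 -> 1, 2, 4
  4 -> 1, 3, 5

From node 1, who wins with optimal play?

A0 = {5}
A1: add {4} — 4 (Runner) has 4→5.
A2: add {1} — 1 (Runner) has 1→4.
A3 = A2; e.g. 2 (Keeper) can still go to 3. Fixed point.
1 ∈ A2, so Runner can force the target.

Runner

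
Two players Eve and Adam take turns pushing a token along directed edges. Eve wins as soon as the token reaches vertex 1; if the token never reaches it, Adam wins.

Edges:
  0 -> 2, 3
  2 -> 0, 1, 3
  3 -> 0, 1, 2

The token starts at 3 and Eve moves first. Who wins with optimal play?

Track states (vertex, player-to-move).
A0 = {(1,Eve), (1,Adam)}
A1: add {(2,Eve), (3,Eve)}.
(3,Eve) ∈ A1 ⇒ Eve forces the target.

Eve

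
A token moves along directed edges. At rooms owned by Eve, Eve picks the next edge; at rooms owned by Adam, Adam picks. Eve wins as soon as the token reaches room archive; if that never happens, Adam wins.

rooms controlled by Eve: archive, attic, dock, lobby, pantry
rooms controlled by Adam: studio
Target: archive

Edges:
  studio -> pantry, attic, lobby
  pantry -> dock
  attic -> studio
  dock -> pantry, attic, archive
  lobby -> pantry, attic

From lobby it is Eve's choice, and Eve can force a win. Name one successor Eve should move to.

pantry

A0 = {archive}
A1: add {dock} — dock (Eve) has dock→archive.
A2: add {pantry} — pantry (Eve) has pantry→dock.
A3: add {lobby} — lobby (Eve) has lobby→pantry.
A4 = A3; e.g. studio (Adam) can still go to attic. Fixed point.
From lobby, successor pantry is in the attractor (rank 2); the other successor attic is not.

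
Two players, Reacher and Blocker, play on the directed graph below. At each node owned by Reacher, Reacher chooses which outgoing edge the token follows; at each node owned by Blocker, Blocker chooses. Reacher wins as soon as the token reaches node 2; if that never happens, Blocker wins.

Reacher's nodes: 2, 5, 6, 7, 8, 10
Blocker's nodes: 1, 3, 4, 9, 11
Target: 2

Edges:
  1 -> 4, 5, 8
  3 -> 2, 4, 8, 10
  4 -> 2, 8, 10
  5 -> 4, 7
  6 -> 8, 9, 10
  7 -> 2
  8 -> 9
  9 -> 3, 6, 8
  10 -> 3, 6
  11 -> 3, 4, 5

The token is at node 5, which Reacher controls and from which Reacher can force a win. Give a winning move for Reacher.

7

A0 = {2}
A1: add {7} — 7 (Reacher) has 7→2.
A2: add {5} — 5 (Reacher) has 5→7.
A3 = A2; e.g. 1 (Blocker) can still go to 4. Fixed point.
From 5, successor 7 is in the attractor (rank 1); the other successor 4 is not.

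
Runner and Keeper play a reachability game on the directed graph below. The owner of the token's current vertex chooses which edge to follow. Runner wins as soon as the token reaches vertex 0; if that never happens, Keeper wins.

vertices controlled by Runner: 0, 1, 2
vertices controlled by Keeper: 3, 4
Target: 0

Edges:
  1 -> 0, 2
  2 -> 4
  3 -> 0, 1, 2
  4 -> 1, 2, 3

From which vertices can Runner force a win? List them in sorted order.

A0 = {0}
A1: add {1} — 1 (Runner) has 1→0.
A2 = A1; e.g. 2 (Runner) has no edge into A1. Fixed point.
Runner's winning region = {0, 1}.

0, 1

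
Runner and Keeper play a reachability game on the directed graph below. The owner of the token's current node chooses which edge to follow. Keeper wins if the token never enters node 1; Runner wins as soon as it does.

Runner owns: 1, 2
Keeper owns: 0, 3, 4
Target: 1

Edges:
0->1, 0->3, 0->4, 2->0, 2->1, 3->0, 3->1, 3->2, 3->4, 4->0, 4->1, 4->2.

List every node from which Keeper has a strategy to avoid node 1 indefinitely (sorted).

A0 = {1}
A1: add {2} — 2 (Runner) has 2→1.
A2 = A1; e.g. 0 (Keeper) can still go to 3. Fixed point.
Runner's attractor = {1, 2}; Keeper avoids the target exactly from the complement.

0, 3, 4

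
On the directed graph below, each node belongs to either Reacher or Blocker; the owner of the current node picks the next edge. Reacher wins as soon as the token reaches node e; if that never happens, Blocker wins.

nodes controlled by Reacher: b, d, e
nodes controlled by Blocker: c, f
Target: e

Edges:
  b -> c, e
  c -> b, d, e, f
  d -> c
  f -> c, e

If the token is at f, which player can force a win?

Blocker

A0 = {e}
A1: add {b} — b (Reacher) has b→e.
A2 = A1; e.g. c (Blocker) can still go to d. Fixed point.
f never enters the attractor, so Blocker can avoid the target forever.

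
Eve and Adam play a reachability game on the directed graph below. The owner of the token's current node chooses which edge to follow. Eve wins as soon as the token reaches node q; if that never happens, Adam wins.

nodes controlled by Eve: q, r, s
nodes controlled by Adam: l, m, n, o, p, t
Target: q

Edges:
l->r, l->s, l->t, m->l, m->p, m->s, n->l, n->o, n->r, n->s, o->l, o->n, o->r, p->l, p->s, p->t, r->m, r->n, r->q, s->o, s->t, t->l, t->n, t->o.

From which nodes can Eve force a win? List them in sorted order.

q, r

A0 = {q}
A1: add {r} — r (Eve) has r→q.
A2 = A1; e.g. l (Adam) can still go to s. Fixed point.
Eve's winning region = {q, r}.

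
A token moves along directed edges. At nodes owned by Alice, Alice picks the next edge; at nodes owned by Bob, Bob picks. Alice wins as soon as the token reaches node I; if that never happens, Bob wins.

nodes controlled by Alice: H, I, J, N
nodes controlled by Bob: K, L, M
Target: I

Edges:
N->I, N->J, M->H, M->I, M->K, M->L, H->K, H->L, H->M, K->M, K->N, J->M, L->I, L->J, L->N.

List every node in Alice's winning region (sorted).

A0 = {I}
A1: add {N} — N (Alice) has N→I.
A2 = A1; e.g. H (Alice) has no edge into A1. Fixed point.
Alice's winning region = {I, N}.

I, N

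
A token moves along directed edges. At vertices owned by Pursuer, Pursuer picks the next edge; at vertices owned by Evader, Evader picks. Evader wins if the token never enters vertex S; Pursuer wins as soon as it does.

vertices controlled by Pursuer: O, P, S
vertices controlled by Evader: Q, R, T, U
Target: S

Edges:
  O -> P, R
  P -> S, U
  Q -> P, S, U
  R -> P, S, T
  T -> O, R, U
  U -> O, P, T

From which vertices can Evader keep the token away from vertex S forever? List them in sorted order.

Q, R, T, U

A0 = {S}
A1: add {P} — P (Pursuer) has P→S.
A2: add {O} — O (Pursuer) has O→P.
A3 = A2; e.g. Q (Evader) can still go to U. Fixed point.
Pursuer's attractor = {O, P, S}; Evader avoids the target exactly from the complement.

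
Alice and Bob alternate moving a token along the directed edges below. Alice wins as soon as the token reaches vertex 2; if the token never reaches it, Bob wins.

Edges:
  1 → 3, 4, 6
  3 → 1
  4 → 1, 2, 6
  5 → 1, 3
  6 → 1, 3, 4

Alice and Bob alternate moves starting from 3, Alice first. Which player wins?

Track states (vertex, player-to-move).
A0 = {(2,Alice), (2,Bob)}
A1: add {(4,Alice)}.
A2 = A1; e.g. (1,Alice) stays out. (3,Alice) never enters ⇒ Bob avoids the target.

Bob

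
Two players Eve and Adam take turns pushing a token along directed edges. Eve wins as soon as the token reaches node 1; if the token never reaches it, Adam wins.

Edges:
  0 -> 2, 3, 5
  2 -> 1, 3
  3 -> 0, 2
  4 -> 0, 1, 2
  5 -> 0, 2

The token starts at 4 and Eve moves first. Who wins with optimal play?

Track states (vertex, player-to-move).
A0 = {(1,Eve), (1,Adam)}
A1: add {(2,Eve), (4,Eve)}.
(4,Eve) ∈ A1 ⇒ Eve forces the target.

Eve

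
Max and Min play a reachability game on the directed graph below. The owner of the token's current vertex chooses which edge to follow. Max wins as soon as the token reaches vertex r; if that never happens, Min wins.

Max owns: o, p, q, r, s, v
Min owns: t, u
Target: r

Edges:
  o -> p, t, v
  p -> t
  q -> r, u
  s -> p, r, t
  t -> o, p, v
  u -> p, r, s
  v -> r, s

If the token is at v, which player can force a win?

A0 = {r}
A1: add {q, s, v} — q (Max) has q→r; s (Max) has s→r; v (Max) has v→r.
v ∈ A1, so Max can force the target.

Max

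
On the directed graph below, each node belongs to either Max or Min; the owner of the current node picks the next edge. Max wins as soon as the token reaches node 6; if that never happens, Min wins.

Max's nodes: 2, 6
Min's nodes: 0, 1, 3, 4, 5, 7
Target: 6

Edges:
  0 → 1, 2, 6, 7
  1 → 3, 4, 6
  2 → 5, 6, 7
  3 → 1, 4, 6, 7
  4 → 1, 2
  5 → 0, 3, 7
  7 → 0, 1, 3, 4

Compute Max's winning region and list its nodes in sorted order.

A0 = {6}
A1: add {2} — 2 (Max) has 2→6.
A2 = A1; e.g. 0 (Min) can still go to 1. Fixed point.
Max's winning region = {2, 6}.

2, 6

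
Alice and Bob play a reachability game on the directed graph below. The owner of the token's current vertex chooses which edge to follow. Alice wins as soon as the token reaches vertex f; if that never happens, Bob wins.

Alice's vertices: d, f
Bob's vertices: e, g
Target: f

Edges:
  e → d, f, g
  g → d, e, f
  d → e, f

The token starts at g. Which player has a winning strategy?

A0 = {f}
A1: add {d} — d (Alice) has d→f.
A2 = A1; e.g. e (Bob) can still go to g. Fixed point.
g never enters the attractor, so Bob can avoid the target forever.

Bob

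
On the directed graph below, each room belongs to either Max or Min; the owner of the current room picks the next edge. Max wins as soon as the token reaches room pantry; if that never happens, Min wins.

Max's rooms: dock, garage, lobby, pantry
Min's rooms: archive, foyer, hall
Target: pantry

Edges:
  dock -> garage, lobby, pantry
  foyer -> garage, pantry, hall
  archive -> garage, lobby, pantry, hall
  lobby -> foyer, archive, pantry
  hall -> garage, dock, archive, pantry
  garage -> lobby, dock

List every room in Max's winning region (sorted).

A0 = {pantry}
A1: add {dock, lobby} — lobby (Max) has lobby→pantry; dock (Max) has dock→pantry.
A2: add {garage} — garage (Max) has garage→lobby.
A3 = A2; e.g. foyer (Min) can still go to hall. Fixed point.
Max's winning region = {dock, garage, lobby, pantry}.

dock, garage, lobby, pantry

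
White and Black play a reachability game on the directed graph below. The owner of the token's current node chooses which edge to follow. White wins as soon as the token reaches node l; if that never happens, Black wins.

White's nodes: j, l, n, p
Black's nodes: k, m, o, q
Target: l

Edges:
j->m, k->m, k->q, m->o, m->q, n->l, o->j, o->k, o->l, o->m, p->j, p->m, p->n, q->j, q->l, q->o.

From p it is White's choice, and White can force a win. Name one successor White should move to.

A0 = {l}
A1: add {n} — n (White) has n→l.
A2: add {p} — p (White) has p→n.
A3 = A2; e.g. j (White) has no edge into A2. Fixed point.
From p, successor n is in the attractor (rank 1); the other successors j, m are not.

n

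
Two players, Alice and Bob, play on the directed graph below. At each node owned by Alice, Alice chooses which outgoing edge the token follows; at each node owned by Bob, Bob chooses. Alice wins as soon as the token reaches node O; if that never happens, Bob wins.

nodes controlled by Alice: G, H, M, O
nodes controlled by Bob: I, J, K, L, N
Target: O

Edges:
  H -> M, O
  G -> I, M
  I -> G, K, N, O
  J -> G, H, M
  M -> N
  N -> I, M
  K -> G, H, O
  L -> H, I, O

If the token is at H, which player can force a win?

Alice

A0 = {O}
A1: add {H} — H (Alice) has H→O.
A2 = A1; e.g. G (Alice) has no edge into A1. Fixed point.
H ∈ A1, so Alice can force the target.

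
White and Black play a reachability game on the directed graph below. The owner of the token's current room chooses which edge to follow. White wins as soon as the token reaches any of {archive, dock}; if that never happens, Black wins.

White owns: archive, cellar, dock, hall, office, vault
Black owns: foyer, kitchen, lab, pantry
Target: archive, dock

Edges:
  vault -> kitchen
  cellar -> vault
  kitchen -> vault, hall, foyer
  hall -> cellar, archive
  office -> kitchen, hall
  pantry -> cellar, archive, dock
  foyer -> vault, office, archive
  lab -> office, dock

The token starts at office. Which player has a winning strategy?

White

A0 = {archive, dock}
A1: add {hall} — hall (White) has hall→archive.
A2: add {office} — office (White) has office→hall.
office ∈ A2, so White can force the target.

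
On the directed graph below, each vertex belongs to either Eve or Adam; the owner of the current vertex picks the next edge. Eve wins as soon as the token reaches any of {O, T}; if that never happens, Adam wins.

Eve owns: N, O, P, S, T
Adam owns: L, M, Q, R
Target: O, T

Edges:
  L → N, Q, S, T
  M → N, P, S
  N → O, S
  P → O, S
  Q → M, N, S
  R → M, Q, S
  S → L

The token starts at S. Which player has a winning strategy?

Adam

A0 = {O, T}
A1: add {N, P} — N (Eve) has N→O; P (Eve) has P→O.
A2 = A1; e.g. L (Adam) can still go to Q. Fixed point.
S never enters the attractor, so Adam can avoid the target forever.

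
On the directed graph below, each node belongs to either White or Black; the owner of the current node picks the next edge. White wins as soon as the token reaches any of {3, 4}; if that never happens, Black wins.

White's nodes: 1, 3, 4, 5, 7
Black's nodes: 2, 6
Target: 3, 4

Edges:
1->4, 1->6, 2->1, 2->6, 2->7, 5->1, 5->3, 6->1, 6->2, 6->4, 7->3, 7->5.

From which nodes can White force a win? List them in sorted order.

1, 3, 4, 5, 7

A0 = {3, 4}
A1: add {1, 5, 7} — 1 (White) has 1→4; 5 (White) has 5→3; 7 (White) has 7→3.
A2 = A1; e.g. 2 (Black) can still go to 6. Fixed point.
White's winning region = {1, 3, 4, 5, 7}.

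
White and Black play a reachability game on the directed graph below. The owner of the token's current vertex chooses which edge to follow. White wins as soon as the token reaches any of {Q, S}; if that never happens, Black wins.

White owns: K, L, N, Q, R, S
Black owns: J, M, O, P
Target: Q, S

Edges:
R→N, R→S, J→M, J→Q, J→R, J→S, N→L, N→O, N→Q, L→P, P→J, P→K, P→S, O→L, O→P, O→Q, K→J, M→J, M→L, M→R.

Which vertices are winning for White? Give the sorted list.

A0 = {Q, S}
A1: add {N, R} — N (White) has N→Q; R (White) has R→S.
A2 = A1; e.g. J (Black) can still go to M. Fixed point.
White's winning region = {N, Q, R, S}.

N, Q, R, S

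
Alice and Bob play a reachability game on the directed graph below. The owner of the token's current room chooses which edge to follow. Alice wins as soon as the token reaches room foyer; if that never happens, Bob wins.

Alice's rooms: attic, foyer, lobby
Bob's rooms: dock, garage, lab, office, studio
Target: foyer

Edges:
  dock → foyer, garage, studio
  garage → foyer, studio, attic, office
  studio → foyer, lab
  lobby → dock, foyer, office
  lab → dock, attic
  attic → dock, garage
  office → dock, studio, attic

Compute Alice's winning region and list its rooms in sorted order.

A0 = {foyer}
A1: add {lobby} — lobby (Alice) has lobby→foyer.
A2 = A1; e.g. dock (Bob) can still go to garage. Fixed point.
Alice's winning region = {foyer, lobby}.

foyer, lobby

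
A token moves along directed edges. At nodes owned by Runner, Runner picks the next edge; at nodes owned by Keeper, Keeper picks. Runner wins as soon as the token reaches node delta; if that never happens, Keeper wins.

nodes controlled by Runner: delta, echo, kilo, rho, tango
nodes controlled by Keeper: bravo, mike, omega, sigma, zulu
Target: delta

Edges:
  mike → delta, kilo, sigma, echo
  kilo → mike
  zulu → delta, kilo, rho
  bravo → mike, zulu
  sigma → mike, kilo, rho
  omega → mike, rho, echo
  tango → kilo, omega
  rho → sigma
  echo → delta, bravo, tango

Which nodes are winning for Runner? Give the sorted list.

A0 = {delta}
A1: add {echo} — echo (Runner) has echo→delta.
A2 = A1; e.g. mike (Keeper) can still go to kilo. Fixed point.
Runner's winning region = {delta, echo}.

delta, echo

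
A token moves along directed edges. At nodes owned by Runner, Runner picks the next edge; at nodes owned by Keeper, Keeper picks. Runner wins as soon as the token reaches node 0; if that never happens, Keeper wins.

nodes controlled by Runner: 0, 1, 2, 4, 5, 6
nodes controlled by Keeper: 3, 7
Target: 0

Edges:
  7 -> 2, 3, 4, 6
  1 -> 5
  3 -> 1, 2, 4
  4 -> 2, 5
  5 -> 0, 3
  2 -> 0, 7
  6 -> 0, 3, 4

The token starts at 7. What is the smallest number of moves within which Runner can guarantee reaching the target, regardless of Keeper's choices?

A0 = {0}
A1: add {2, 5, 6} — 2 (Runner) has 2→0; 5 (Runner) has 5→0; 6 (Runner) has 6→0.
A2: add {1, 4} — 1 (Runner) has 1→5; 4 (Runner) has 4→2.
A3: add {3} — 3 (Keeper): all of {1, 2, 4} already in.
A4: add {7} — 7 (Keeper): all of {2, 3, 4, 6} already in.
A4 = all vertices. Fixed point.
7 enters the attractor at level 4, so Runner can force the target in 4 moves from there.

4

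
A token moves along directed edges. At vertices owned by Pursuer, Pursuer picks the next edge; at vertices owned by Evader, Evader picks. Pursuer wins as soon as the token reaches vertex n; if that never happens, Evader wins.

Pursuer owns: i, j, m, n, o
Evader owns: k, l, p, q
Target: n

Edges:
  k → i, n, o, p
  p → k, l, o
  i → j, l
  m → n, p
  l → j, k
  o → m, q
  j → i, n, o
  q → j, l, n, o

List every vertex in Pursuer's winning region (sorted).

i, j, m, n, o

A0 = {n}
A1: add {j, m} — j (Pursuer) has j→n; m (Pursuer) has m→n.
A2: add {i, o} — i (Pursuer) has i→j; o (Pursuer) has o→m.
A3 = A2; e.g. k (Evader) can still go to p. Fixed point.
Pursuer's winning region = {i, j, m, n, o}.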